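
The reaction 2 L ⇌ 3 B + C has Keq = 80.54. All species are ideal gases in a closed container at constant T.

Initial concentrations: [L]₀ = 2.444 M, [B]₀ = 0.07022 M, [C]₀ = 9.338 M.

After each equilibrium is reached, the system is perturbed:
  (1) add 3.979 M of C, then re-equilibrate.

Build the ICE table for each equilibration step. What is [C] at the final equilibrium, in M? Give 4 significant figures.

Q₀ = 5.4129e-04 vs Keq = 80.54 ⇒ Q<K, forward
Step 1:
                   L          B          C
  Initial      2.444    0.07022      9.338
  Change      -1.361      2.042     0.6807
  Equil        1.083      2.112      10.02
  solve Keq expr → x = 0.6807; check Q = 80.54
Then add 3.979 M of C.
Step 2:
                   L          B          C
  Initial      1.083      2.112         14
  Change     0.08337    -0.1251   -0.04168
  Equil        1.166      1.987      13.96
  solve Keq expr → x = -0.04168; check Q = 80.54

[C]_eq = 13.96 M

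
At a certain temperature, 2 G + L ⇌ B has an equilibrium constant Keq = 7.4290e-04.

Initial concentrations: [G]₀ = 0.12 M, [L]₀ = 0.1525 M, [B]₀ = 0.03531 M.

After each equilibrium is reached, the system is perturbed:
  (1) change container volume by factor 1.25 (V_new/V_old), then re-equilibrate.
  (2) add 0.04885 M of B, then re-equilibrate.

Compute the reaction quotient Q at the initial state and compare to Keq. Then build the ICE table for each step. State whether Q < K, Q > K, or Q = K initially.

Q₀ = 16.08 vs Keq = 7.4290e-04 ⇒ Q>K, reverse
Step 1:
                  G         L         B
  Initial      0.12    0.1525   0.03531
  Change    0.07061    0.0353   -0.0353
  Equil      0.1906    0.1878 5.0691e-06
  solve Keq expr → x = -0.0353; check Q = 7.4290e-04
Then change container volume by factor 1.25 (V_new/V_old).
Step 2:
                  G         L         B
  Initial    0.1525    0.1502 4.0553e-06
  Change  2.9195e-06 1.4598e-06 -1.4598e-06
  Equil      0.1525    0.1502 2.5955e-06
  solve Keq expr → x = -1.4598e-06; check Q = 7.4290e-04
Then add 0.04885 M of B.
Step 3:
                  G         L         B
  Initial    0.1525    0.1502   0.04885
  Change    0.09769   0.04884  -0.04884
  Equil      0.2502    0.1991 9.2571e-06
  solve Keq expr → x = -0.04884; check Q = 7.4290e-04

Q₀ = 16.08; Q > K (proceeds reverse)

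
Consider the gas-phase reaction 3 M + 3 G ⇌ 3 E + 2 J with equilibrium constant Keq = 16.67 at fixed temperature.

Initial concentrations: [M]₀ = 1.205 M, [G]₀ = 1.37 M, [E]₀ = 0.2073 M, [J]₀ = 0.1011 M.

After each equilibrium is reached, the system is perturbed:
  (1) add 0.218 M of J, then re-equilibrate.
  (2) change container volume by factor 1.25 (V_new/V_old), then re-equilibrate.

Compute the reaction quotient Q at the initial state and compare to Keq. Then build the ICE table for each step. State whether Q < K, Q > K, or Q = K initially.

Q₀ = 2.0238e-05; Q < K (proceeds forward)

Q₀ = 2.0238e-05 vs Keq = 16.67 ⇒ Q<K, forward
Step 1:
                   M          G          E          J
  I            1.205       1.37     0.2073     0.1011
  C          -0.7598    -0.7598     0.7598     0.5066
  E           0.4452     0.6102     0.9671     0.6077
  solve Keq expr → x = 0.2533; check Q = 16.67
Then add 0.218 M of J.
Step 2:
                   M          G          E          J
  I           0.4452     0.6102     0.9671     0.8257
  C          0.03823    0.03823   -0.03823   -0.02548
  E           0.4834     0.6484     0.9289     0.8002
  solve Keq expr → x = -0.01274; check Q = 16.67
Then change container volume by factor 1.25 (V_new/V_old).
Step 3:
                   M          G          E          J
  I           0.3867     0.5187     0.7431     0.6401
  C          0.01143    0.01143   -0.01143  -0.007617
  E           0.3981     0.5301     0.7317     0.6325
  solve Keq expr → x = -0.003809; check Q = 16.67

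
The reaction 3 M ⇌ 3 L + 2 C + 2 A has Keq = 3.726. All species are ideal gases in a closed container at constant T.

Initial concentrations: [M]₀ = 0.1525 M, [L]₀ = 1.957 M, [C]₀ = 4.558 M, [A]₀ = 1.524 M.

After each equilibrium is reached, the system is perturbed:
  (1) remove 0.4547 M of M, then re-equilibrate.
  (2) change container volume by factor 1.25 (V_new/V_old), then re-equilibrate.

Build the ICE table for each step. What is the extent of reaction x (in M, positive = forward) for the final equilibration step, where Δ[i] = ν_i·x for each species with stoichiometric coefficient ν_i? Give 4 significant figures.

Q₀ = 1.0197e+05 vs Keq = 3.726 ⇒ Q>K, reverse
Step 1:
                   M          L          C          A
  init        0.1525      1.957      4.558      1.524
  Δ            1.069     -1.069     -0.713     -0.713
  eq           1.222     0.8875      3.845      0.811
  solve Keq expr → x = -0.3565; check Q = 3.726
Then remove 0.4547 M of M.
Step 2:
                   M          L          C          A
  init        0.7673     0.8875      3.845      0.811
  Δ           0.1489    -0.1489   -0.09925   -0.09925
  eq          0.9161     0.7387      3.746     0.7118
  solve Keq expr → x = -0.04962; check Q = 3.726
Then change container volume by factor 1.25 (V_new/V_old).
Step 3:
                   M          L          C          A
  init        0.7329     0.5909      2.997     0.5694
  Δ         -0.07576    0.07576     0.0505     0.0505
  eq          0.6571     0.6667      3.047     0.6199
  solve Keq expr → x = 0.02525; check Q = 3.726

x = 0.02525 M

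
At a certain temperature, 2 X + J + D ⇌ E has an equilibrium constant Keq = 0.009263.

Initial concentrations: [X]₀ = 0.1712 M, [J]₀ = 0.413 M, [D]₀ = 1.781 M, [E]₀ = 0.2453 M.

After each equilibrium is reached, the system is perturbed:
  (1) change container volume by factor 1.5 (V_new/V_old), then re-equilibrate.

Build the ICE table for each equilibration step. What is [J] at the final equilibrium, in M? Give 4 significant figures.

Q₀ = 11.38 vs Keq = 0.009263 ⇒ Q>K, reverse
Step 1:
                    X           J           D           E
  Initial      0.1712       0.413       1.781      0.2453
  Change       0.4802      0.2401      0.2401     -0.2401
  Equil        0.6514      0.6531       2.021    0.005189
  solve Keq expr → x = -0.2401; check Q = 0.009263
Then change container volume by factor 1.5 (V_new/V_old).
Step 2:
                    X           J           D           E
  Initial      0.4343      0.4354       1.347    0.003459
  Change     0.004807    0.002404    0.002404   -0.002404
  Equil        0.4391      0.4378        1.35    0.001055
  solve Keq expr → x = -0.002404; check Q = 0.009263

[J]_eq = 0.4378 M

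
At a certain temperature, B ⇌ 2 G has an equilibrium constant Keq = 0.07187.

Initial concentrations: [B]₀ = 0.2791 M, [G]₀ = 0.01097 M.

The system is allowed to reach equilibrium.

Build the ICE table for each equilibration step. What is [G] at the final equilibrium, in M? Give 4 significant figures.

[G]_eq = 0.1262 M

Q₀ = 4.3117e-04 vs Keq = 0.07187 ⇒ Q<K, forward
Step 1:
                   B          G
  I           0.2791    0.01097
  C          -0.0576     0.1152
  E           0.2215     0.1262
  solve Keq expr → x = 0.0576; check Q = 0.07187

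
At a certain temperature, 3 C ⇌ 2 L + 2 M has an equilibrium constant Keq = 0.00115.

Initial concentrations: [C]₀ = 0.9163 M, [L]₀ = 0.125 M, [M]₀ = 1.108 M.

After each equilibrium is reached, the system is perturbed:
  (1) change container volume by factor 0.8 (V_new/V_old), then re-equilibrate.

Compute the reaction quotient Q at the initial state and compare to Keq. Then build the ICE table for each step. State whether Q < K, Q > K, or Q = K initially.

Q₀ = 0.02493; Q > K (proceeds reverse)

Q₀ = 0.02493 vs Keq = 0.00115 ⇒ Q>K, reverse
Step 1:
                   C          L          M
  Initial     0.9163      0.125      1.108
  Change      0.1338   -0.08918   -0.08918
  Equil         1.05    0.03582      1.019
  solve Keq expr → x = -0.04459; check Q = 0.00115
Then change container volume by factor 0.8 (V_new/V_old).
Step 2:
                   C          L          M
  Initial      1.313    0.04477      1.274
  Change    0.006442  -0.004295  -0.004295
  Equil        1.319    0.04048      1.269
  solve Keq expr → x = -0.002147; check Q = 0.00115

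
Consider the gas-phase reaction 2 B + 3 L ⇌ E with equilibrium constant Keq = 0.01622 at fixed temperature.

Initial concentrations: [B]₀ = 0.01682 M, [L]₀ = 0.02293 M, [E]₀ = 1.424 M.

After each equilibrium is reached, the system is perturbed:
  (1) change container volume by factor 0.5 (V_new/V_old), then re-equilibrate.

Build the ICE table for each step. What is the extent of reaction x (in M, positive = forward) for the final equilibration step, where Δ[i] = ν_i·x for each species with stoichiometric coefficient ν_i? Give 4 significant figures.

Q₀ = 4.1749e+08 vs Keq = 0.01622 ⇒ Q>K, reverse
Step 1:
                    B           L           E
  init        0.01682     0.02293       1.424
  Δ             1.609       2.413     -0.8044
  eq            1.626       2.436      0.6196
  solve Keq expr → x = -0.8044; check Q = 0.01622
Then change container volume by factor 0.5 (V_new/V_old).
Step 2:
                    B           L           E
  init          3.251       4.872       1.239
  Δ            -1.227       -1.84      0.6134
  eq            2.024       3.032       1.853
  solve Keq expr → x = 0.6134; check Q = 0.01622

x = 0.6134 M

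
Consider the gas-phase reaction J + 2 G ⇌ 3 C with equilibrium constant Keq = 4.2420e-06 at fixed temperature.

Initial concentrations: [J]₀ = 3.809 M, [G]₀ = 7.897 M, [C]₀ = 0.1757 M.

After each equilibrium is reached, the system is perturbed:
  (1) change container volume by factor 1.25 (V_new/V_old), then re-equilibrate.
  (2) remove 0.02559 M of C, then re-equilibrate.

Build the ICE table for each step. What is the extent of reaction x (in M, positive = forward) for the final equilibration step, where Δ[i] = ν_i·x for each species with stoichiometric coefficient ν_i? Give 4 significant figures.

x = 0.008458 M

Q₀ = 2.2834e-05 vs Keq = 4.2420e-06 ⇒ Q>K, reverse
Step 1:
                  J         G         C
  I           3.809     7.897    0.1757
  C         0.02494   0.04987  -0.07481
  E           3.834     7.947    0.1009
  solve Keq expr → x = -0.02494; check Q = 4.2420e-06
Then change container volume by factor 1.25 (V_new/V_old).
Step 2:
                  J         G         C
  I           3.067     6.357   0.08072
  C               0         0         0
  E           3.067     6.357   0.08072
  solve Keq expr → x = 0; check Q = 4.2420e-06
Then remove 0.02559 M of C.
Step 3:
                  J         G         C
  I           3.067     6.357   0.05513
  C       -0.008458  -0.01692   0.02537
  E           3.059     6.341    0.0805
  solve Keq expr → x = 0.008458; check Q = 4.2420e-06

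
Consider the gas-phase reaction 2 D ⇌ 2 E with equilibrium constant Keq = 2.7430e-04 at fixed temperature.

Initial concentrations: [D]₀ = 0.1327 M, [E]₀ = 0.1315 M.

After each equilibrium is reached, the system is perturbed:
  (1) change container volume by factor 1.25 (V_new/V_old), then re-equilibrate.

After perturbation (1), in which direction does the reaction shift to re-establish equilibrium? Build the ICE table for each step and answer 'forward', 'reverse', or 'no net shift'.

Direction: no net shift

Q₀ = 0.982 vs Keq = 2.7430e-04 ⇒ Q>K, reverse
Step 1:
                   D          E
  init        0.1327     0.1315
  Δ           0.1272    -0.1272
  eq          0.2599   0.004304
  solve Keq expr → x = -0.0636; check Q = 2.7430e-04
Then change container volume by factor 1.25 (V_new/V_old).
Step 2:
                   D          E
  init        0.2079   0.003444
  Δ                0          0
  eq          0.2079   0.003444
  solve Keq expr → x = 0; check Q = 2.7430e-04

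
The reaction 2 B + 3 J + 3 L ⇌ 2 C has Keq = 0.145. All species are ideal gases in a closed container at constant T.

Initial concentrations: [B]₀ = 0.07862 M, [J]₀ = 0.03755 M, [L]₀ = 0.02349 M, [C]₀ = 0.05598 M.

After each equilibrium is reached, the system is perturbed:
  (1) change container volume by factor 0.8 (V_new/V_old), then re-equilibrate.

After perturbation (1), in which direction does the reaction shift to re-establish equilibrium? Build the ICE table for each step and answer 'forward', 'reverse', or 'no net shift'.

Direction: forward

Q₀ = 7.3879e+08 vs Keq = 0.145 ⇒ Q>K, reverse
Step 1:
                   B          J          L          C
  Initial    0.07862    0.03755    0.02349    0.05598
  Change      0.0559    0.08386    0.08386    -0.0559
  Equil       0.1345     0.1214     0.1073 7.6211e-05
  solve Keq expr → x = -0.02795; check Q = 0.145
Then change container volume by factor 0.8 (V_new/V_old).
Step 2:
                   B          J          L          C
  Initial     0.1682     0.1518     0.1342 9.5264e-05
  Change  -9.0169e-05 -1.3525e-04 -1.3525e-04 9.0169e-05
  Equil       0.1681     0.1516      0.134 1.8543e-04
  solve Keq expr → x = 4.5085e-05; check Q = 0.145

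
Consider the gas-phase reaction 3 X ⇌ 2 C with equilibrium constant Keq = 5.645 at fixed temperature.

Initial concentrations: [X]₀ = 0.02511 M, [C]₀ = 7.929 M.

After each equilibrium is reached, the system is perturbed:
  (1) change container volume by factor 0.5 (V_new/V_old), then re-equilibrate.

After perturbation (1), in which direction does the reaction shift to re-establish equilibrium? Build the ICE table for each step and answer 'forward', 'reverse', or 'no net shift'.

Direction: forward

Q₀ = 3.9710e+06 vs Keq = 5.645 ⇒ Q>K, reverse
Step 1:
                    X           C
  init        0.02511       7.929
  Δ             1.956      -1.304
  eq            1.981       6.625
  solve Keq expr → x = -0.652; check Q = 5.645
Then change container volume by factor 0.5 (V_new/V_old).
Step 2:
                    X           C
  init          3.962       13.25
  Δ           -0.7398      0.4932
  eq            3.222       13.74
  solve Keq expr → x = 0.2466; check Q = 5.645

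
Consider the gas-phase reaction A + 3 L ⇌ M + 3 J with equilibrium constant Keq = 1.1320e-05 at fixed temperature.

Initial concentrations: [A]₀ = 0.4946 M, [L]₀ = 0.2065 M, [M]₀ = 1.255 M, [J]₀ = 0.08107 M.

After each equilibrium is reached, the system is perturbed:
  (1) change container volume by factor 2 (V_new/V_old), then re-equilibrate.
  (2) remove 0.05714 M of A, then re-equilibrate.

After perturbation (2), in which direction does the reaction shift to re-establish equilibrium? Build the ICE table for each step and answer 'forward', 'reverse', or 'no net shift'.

Direction: reverse

Q₀ = 0.1535 vs Keq = 1.1320e-05 ⇒ Q>K, reverse
Step 1:
                    A           L           M           J
  Initial      0.4946      0.2065       1.255     0.08107
  Change      0.02543      0.0763    -0.02543     -0.0763
  Equil          0.52      0.2828        1.23    0.004766
  solve Keq expr → x = -0.02543; check Q = 1.1320e-05
Then change container volume by factor 2 (V_new/V_old).
Step 2:
                    A           L           M           J
  Initial        0.26      0.1414      0.6148    0.002383
  Change            0           0           0           0
  Equil          0.26      0.1414      0.6148    0.002383
  solve Keq expr → x = 0; check Q = 1.1320e-05
Then remove 0.05714 M of A.
Step 3:
                    A           L           M           J
  Initial      0.2029      0.1414      0.6148    0.002383
  Change   6.2004e-05  1.8601e-04 -6.2004e-05 -1.8601e-04
  Equil        0.2029      0.1416      0.6147    0.002197
  solve Keq expr → x = -6.2004e-05; check Q = 1.1320e-05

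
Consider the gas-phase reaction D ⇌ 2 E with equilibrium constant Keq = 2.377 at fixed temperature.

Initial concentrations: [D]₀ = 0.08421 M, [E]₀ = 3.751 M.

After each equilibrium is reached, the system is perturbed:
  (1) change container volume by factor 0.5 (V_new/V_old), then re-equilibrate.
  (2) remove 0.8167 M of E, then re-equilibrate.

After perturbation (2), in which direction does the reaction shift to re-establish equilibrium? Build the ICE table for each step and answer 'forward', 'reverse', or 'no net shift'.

Direction: forward

Q₀ = 167.1 vs Keq = 2.377 ⇒ Q>K, reverse
Step 1:
                  D         E
  I         0.08421     3.751
  C           1.053    -2.107
  E           1.138     1.644
  solve Keq expr → x = -1.053; check Q = 2.377
Then change container volume by factor 0.5 (V_new/V_old).
Step 2:
                  D         E
  I           2.275     3.289
  C          0.3867   -0.7734
  E           2.662     2.515
  solve Keq expr → x = -0.3867; check Q = 2.377
Then remove 0.8167 M of E.
Step 3:
                  D         E
  I           2.662     1.699
  C         -0.3283    0.6565
  E           2.333     2.355
  solve Keq expr → x = 0.3283; check Q = 2.377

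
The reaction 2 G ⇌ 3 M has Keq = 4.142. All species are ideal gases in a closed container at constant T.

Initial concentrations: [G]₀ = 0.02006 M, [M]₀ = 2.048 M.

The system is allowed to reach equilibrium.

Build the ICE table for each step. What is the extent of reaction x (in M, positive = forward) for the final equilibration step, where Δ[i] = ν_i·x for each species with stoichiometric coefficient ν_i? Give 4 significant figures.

x = -0.2964 M

Q₀ = 2.1347e+04 vs Keq = 4.142 ⇒ Q>K, reverse
Step 1:
                   G          M
  init       0.02006      2.048
  Δ           0.5928    -0.8892
  eq          0.6129      1.159
  solve Keq expr → x = -0.2964; check Q = 4.142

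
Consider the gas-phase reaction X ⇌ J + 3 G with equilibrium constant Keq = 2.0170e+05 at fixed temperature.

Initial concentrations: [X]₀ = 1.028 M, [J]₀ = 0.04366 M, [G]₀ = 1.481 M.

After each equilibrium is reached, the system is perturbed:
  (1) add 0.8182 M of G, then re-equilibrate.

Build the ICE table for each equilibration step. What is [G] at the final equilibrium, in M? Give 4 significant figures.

Q₀ = 0.138 vs Keq = 2.0170e+05 ⇒ Q<K, forward
Step 1:
                  X         J         G
  Initial     1.028   0.04366     1.481
  Change     -1.027     1.027     3.082
  Equil   5.0470e-04     1.071     4.563
  solve Keq expr → x = 1.027; check Q = 2.0170e+05
Then add 0.8182 M of G.
Step 2:
                  X         J         G
  Initial 5.0470e-04     1.071     5.382
  Change  3.2236e-04 -3.2236e-04 -9.6707e-04
  Equil   8.2706e-04     1.071     5.381
  solve Keq expr → x = -3.2236e-04; check Q = 2.0170e+05

[G]_eq = 5.381 M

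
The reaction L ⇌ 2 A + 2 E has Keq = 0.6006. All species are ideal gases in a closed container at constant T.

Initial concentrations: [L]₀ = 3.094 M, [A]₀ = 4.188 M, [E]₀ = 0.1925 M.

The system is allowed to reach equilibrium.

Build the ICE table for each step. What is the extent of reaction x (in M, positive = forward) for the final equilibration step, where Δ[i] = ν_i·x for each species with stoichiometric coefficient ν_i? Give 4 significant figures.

x = 0.06039 M

Q₀ = 0.2101 vs Keq = 0.6006 ⇒ Q<K, forward
Step 1:
                   L          A          E
  Initial      3.094      4.188     0.1925
  Change    -0.06039     0.1208     0.1208
  Equil        3.034      4.309     0.3133
  solve Keq expr → x = 0.06039; check Q = 0.6006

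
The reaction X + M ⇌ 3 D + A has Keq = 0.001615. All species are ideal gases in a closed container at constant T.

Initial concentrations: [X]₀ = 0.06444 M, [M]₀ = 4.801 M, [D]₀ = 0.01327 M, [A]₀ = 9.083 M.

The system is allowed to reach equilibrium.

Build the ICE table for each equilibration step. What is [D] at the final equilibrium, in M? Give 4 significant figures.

Q₀ = 6.8605e-05 vs Keq = 0.001615 ⇒ Q<K, forward
Step 1:
                    X           M           D           A
  Initial     0.06444       4.801     0.01327       9.083
  Change    -0.007716   -0.007716     0.02315    0.007716
  Equil       0.05672       4.793     0.03642       9.091
  solve Keq expr → x = 0.007716; check Q = 0.001615

[D]_eq = 0.03642 M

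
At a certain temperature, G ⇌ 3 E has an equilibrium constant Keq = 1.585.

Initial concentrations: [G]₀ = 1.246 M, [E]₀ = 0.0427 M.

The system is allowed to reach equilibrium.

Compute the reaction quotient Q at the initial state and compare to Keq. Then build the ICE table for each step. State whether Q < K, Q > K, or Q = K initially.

Q₀ = 6.2484e-05; Q < K (proceeds forward)

Q₀ = 6.2484e-05 vs Keq = 1.585 ⇒ Q<K, forward
Step 1:
                    G           E
  I             1.246      0.0427
  C           -0.3592       1.077
  E            0.8868        1.12
  solve Keq expr → x = 0.3592; check Q = 1.585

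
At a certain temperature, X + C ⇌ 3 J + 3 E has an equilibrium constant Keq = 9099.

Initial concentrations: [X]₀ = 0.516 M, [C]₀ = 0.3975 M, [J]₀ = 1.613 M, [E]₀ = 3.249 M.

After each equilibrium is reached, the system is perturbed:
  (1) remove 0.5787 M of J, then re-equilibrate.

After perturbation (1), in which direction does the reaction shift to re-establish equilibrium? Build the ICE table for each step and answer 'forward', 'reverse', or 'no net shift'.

Q₀ = 701.7 vs Keq = 9099 ⇒ Q<K, forward
Step 1:
                  X         C         J         E
  I           0.516    0.3975     1.613     3.249
  C         -0.1942   -0.1942    0.5826    0.5826
  E          0.3218    0.2033     2.196     3.832
  solve Keq expr → x = 0.1942; check Q = 9099
Then remove 0.5787 M of J.
Step 2:
                  X         C         J         E
  I          0.3218    0.2033     1.617     3.832
  C        -0.05483  -0.05483    0.1645    0.1645
  E           0.267    0.1485     1.781     3.996
  solve Keq expr → x = 0.05483; check Q = 9099

Direction: forward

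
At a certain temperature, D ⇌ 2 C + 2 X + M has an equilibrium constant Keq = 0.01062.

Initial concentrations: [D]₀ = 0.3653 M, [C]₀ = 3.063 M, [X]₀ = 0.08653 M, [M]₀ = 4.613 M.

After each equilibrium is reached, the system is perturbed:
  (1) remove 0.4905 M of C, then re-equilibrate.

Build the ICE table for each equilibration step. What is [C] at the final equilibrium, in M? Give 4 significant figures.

Q₀ = 0.8871 vs Keq = 0.01062 ⇒ Q>K, reverse
Step 1:
                  D         C         X         M
  I          0.3653     3.063   0.08653     4.613
  C         0.03814  -0.07628  -0.07628  -0.03814
  E          0.4034     2.987   0.01025     4.575
  solve Keq expr → x = -0.03814; check Q = 0.01062
Then remove 0.4905 M of C.
Step 2:
                  D         C         X         M
  I          0.4034     2.496   0.01025     4.575
  C       -9.9360e-04  0.001987  0.001987 9.9360e-04
  E          0.4024     2.498   0.01223     4.576
  solve Keq expr → x = 9.9360e-04; check Q = 0.01062

[C]_eq = 2.498 M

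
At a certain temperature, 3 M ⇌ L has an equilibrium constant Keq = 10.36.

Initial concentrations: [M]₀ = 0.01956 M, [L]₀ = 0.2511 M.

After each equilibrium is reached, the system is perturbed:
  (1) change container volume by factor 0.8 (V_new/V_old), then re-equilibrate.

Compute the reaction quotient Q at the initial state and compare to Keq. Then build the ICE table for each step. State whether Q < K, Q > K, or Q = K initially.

Q₀ = 3.3554e+04; Q > K (proceeds reverse)

Q₀ = 3.3554e+04 vs Keq = 10.36 ⇒ Q>K, reverse
Step 1:
                   M          L
  init       0.01956     0.2511
  Δ           0.2358    -0.0786
  eq          0.2554     0.1725
  solve Keq expr → x = -0.0786; check Q = 10.36
Then change container volume by factor 0.8 (V_new/V_old).
Step 2:
                   M          L
  init        0.3192     0.2156
  Δ         -0.03874    0.01291
  eq          0.2805     0.2285
  solve Keq expr → x = 0.01291; check Q = 10.36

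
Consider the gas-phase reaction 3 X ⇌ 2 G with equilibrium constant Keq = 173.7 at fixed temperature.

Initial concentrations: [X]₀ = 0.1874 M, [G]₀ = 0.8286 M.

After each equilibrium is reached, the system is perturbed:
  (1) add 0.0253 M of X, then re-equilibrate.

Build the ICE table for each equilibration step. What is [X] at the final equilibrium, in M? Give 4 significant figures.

Q₀ = 104.3 vs Keq = 173.7 ⇒ Q<K, forward
Step 1:
                  X         G
  Initial    0.1874    0.8286
  Change   -0.02701     0.018
  Equil      0.1604    0.8466
  solve Keq expr → x = 0.009002; check Q = 173.7
Then add 0.0253 M of X.
Step 2:
                  X         G
  Initial    0.1857    0.8466
  Change   -0.02334   0.01556
  Equil      0.1624    0.8622
  solve Keq expr → x = 0.00778; check Q = 173.7

[X]_eq = 0.1624 M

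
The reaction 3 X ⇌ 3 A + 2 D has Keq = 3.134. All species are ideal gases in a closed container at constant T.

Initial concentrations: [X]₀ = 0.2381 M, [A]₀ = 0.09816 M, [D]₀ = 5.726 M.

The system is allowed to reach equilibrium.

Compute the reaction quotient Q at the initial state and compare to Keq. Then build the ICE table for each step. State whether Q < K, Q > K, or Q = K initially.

Q₀ = 2.297; Q < K (proceeds forward)

Q₀ = 2.297 vs Keq = 3.134 ⇒ Q<K, forward
Step 1:
                  X         A         D
  I          0.2381   0.09816     5.726
  C       -0.007306  0.007306   0.00487
  E          0.2308    0.1055     5.731
  solve Keq expr → x = 0.002435; check Q = 3.134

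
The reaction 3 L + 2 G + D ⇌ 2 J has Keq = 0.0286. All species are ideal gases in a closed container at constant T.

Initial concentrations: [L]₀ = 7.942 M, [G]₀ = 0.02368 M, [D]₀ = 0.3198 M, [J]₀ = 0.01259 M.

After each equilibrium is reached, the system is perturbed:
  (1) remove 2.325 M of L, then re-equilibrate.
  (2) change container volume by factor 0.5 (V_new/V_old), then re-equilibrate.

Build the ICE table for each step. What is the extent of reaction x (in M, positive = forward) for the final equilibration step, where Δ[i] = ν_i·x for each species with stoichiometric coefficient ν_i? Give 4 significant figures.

Q₀ = 0.001764 vs Keq = 0.0286 ⇒ Q<K, forward
Step 1:
                    L           G           D           J
  I             7.942     0.02368      0.3198     0.01259
  C          -0.01804    -0.01203   -0.006015     0.01203
  E             7.924     0.01165      0.3138     0.02462
  solve Keq expr → x = 0.006015; check Q = 0.0286
Then remove 2.325 M of L.
Step 2:
                    L           G           D           J
  I             5.599     0.01165      0.3138     0.02462
  C          0.006579    0.004386    0.002193   -0.004386
  E             5.606     0.01604       0.316     0.02023
  solve Keq expr → x = -0.002193; check Q = 0.0286
Then change container volume by factor 0.5 (V_new/V_old).
Step 3:
                    L           G           D           J
  I             11.21     0.03207       0.632     0.04047
  C          -0.02994    -0.01996   -0.009978     0.01996
  E             11.18     0.01212       0.622     0.06042
  solve Keq expr → x = 0.009978; check Q = 0.0286

x = 0.009978 M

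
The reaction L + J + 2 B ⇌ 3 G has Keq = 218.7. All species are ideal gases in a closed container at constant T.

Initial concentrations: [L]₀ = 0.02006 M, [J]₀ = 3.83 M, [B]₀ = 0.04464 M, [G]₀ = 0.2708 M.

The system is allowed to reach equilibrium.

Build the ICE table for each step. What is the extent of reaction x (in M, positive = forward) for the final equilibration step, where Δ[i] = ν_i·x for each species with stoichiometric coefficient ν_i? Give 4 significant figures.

x = 0.00286 M

Q₀ = 129.7 vs Keq = 218.7 ⇒ Q<K, forward
Step 1:
                  L         J         B         G
  init      0.02006      3.83   0.04464    0.2708
  Δ        -0.00286  -0.00286  -0.00572   0.00858
  eq         0.0172     3.827   0.03892    0.2794
  solve Keq expr → x = 0.00286; check Q = 218.7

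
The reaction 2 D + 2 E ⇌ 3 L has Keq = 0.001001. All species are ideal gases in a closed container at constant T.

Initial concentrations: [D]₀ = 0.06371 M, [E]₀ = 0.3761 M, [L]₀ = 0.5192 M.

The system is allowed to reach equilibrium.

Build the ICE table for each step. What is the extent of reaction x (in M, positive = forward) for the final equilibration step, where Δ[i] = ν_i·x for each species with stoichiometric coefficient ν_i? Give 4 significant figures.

Q₀ = 243.8 vs Keq = 0.001001 ⇒ Q>K, reverse
Step 1:
                   D          E          L
  Initial    0.06371     0.3761     0.5192
  Change      0.3186     0.3186    -0.4779
  Equil       0.3823     0.6947    0.04133
  solve Keq expr → x = -0.1593; check Q = 0.001001

x = -0.1593 M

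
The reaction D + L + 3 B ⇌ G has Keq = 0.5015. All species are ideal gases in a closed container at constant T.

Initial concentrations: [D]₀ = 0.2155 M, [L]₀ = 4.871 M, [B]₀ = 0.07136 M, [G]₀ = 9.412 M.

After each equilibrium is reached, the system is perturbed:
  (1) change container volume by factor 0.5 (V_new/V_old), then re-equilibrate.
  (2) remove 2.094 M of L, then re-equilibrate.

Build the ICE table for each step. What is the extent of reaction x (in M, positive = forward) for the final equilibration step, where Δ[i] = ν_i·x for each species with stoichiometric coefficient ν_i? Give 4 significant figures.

Q₀ = 2.4675e+04 vs Keq = 0.5015 ⇒ Q>K, reverse
Step 1:
                   D          L          B          G
  Initial     0.2155      4.871    0.07136      9.412
  Change      0.5241     0.5241      1.572    -0.5241
  Equil       0.7396      5.395      1.644      8.888
  solve Keq expr → x = -0.5241; check Q = 0.5015
Then change container volume by factor 0.5 (V_new/V_old).
Step 2:
                   D          L          B          G
  Initial      1.479      10.79      3.288      17.78
  Change     -0.5696    -0.5696     -1.709     0.5696
  Equil       0.9097      10.22      1.579      18.35
  solve Keq expr → x = 0.5696; check Q = 0.5015
Then remove 2.094 M of L.
Step 3:
                   D          L          B          G
  Initial     0.9097      8.127      1.579      18.35
  Change      0.0338     0.0338     0.1014    -0.0338
  Equil       0.9435       8.16       1.68      18.31
  solve Keq expr → x = -0.0338; check Q = 0.5015

x = -0.0338 M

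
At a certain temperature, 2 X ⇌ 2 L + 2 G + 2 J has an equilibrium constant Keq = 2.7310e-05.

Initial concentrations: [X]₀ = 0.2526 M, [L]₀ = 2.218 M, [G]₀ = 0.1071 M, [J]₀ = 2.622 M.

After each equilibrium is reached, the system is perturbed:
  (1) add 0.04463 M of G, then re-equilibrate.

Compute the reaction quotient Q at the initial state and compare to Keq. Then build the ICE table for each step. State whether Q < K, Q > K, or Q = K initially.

Q₀ = 6.08 vs Keq = 2.7310e-05 ⇒ Q>K, reverse
Step 1:
                   X          L          G          J
  init        0.2526      2.218     0.1071      2.622
  Δ           0.1067    -0.1067    -0.1067    -0.1067
  eq          0.3593      2.111 3.5363e-04      2.515
  solve Keq expr → x = -0.05337; check Q = 2.7310e-05
Then add 0.04463 M of G.
Step 2:
                   X          L          G          J
  init        0.3593      2.111    0.04498      2.515
  Δ          0.04457   -0.04457   -0.04457   -0.04457
  eq          0.4039      2.067 4.1339e-04      2.471
  solve Keq expr → x = -0.02229; check Q = 2.7310e-05

Q₀ = 6.08; Q > K (proceeds reverse)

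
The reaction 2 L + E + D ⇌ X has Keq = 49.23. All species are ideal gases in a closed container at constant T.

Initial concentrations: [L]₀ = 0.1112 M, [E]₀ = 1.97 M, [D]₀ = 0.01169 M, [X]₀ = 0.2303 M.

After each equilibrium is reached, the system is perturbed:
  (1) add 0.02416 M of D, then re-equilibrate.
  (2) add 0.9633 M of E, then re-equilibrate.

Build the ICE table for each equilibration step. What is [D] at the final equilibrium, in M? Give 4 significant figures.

Q₀ = 808.7 vs Keq = 49.23 ⇒ Q>K, reverse
Step 1:
                  L         E         D         X
  init       0.1112      1.97   0.01169    0.2303
  Δ         0.08077   0.04038   0.04038  -0.04038
  eq          0.192      2.01   0.05207    0.1899
  solve Keq expr → x = -0.04038; check Q = 49.23
Then add 0.02416 M of D.
Step 2:
                  L         E         D         X
  init        0.192      2.01   0.07623    0.1899
  Δ        -0.01836  -0.00918  -0.00918   0.00918
  eq         0.1736     2.001   0.06705    0.1991
  solve Keq expr → x = 0.00918; check Q = 49.23
Then add 0.9633 M of E.
Step 3:
                  L         E         D         X
  init       0.1736     2.965   0.06705    0.1991
  Δ        -0.01728 -0.008638 -0.008638  0.008638
  eq         0.1563     2.956   0.05841    0.2077
  solve Keq expr → x = 0.008638; check Q = 49.23

[D]_eq = 0.05841 M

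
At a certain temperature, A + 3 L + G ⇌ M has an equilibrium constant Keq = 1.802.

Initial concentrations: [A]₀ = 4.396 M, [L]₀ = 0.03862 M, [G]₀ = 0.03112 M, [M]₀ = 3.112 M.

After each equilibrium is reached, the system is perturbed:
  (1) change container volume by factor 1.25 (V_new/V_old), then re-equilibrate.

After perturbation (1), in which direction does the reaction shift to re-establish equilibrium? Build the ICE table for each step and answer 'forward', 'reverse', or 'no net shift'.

Direction: reverse

Q₀ = 3.9492e+05 vs Keq = 1.802 ⇒ Q>K, reverse
Step 1:
                    A           L           G           M
  I             4.396     0.03862     0.03112       3.112
  C             0.315      0.9451       0.315      -0.315
  E             4.711      0.9837      0.3461       2.797
  solve Keq expr → x = -0.315; check Q = 1.802
Then change container volume by factor 1.25 (V_new/V_old).
Step 2:
                    A           L           G           M
  I             3.769      0.7869      0.2769       2.238
  C           0.06274      0.1882     0.06274    -0.06274
  E             3.832      0.9752      0.3397       2.175
  solve Keq expr → x = -0.06274; check Q = 1.802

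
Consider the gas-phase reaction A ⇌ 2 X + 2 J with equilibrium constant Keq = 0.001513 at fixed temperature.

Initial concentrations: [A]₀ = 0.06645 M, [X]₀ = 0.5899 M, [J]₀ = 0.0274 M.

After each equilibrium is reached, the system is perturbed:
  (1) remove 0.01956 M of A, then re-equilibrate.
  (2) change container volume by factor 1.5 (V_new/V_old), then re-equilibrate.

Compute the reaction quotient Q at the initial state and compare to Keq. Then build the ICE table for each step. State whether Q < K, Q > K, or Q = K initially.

Q₀ = 0.003932; Q > K (proceeds reverse)

Q₀ = 0.003932 vs Keq = 0.001513 ⇒ Q>K, reverse
Step 1:
                  A         X         J
  I         0.06645    0.5899    0.0274
  C        0.004758 -0.009516 -0.009516
  E         0.07121    0.5804   0.01788
  solve Keq expr → x = -0.004758; check Q = 0.001513
Then remove 0.01956 M of A.
Step 2:
                  A         X         J
  I         0.05165    0.5804   0.01788
  C        0.001206 -0.002412 -0.002412
  E         0.05285     0.578   0.01547
  solve Keq expr → x = -0.001206; check Q = 0.001513
Then change container volume by factor 1.5 (V_new/V_old).
Step 3:
                  A         X         J
  I         0.03524    0.3853   0.01031
  C       -0.003647  0.007294  0.007294
  E         0.03159    0.3926   0.01761
  solve Keq expr → x = 0.003647; check Q = 0.001513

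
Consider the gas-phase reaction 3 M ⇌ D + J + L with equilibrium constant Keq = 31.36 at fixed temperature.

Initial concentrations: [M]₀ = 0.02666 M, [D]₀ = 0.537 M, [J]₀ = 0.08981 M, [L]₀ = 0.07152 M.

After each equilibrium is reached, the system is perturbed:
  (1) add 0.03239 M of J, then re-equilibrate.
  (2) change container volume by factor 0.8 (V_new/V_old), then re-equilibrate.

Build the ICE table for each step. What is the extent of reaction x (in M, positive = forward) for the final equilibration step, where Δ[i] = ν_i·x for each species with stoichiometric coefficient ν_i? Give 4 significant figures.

x = 0 M

Q₀ = 182 vs Keq = 31.36 ⇒ Q>K, reverse
Step 1:
                    M           D           J           L
  init        0.02666       0.537     0.08981     0.07152
  Δ           0.01856   -0.006187   -0.006187   -0.006187
  eq          0.04522      0.5308     0.08362     0.06533
  solve Keq expr → x = -0.006187; check Q = 31.36
Then add 0.03239 M of J.
Step 2:
                    M           D           J           L
  init        0.04522      0.5308       0.116     0.06533
  Δ          0.004554   -0.001518   -0.001518   -0.001518
  eq          0.04977      0.5293      0.1145     0.06382
  solve Keq expr → x = -0.001518; check Q = 31.36
Then change container volume by factor 0.8 (V_new/V_old).
Step 3:
                    M           D           J           L
  init        0.06222      0.6616      0.1431     0.07977
  Δ                 0           0           0           0
  eq          0.06222      0.6616      0.1431     0.07977
  solve Keq expr → x = 0; check Q = 31.36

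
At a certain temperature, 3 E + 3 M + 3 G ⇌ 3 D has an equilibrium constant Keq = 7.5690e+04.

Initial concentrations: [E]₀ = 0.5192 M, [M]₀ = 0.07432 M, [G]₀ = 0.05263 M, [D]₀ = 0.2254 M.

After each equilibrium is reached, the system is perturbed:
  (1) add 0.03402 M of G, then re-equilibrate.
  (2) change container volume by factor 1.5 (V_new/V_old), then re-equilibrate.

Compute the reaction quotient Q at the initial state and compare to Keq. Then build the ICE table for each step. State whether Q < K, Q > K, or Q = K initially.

Q₀ = 1.3672e+06 vs Keq = 7.5690e+04 ⇒ Q>K, reverse
Step 1:
                   E          M          G          D
  Initial     0.5192    0.07432    0.05263     0.2254
  Change     0.02915    0.02915    0.02915   -0.02915
  Equil       0.5483     0.1035    0.08178     0.1963
  solve Keq expr → x = -0.009715; check Q = 7.5690e+04
Then add 0.03402 M of G.
Step 2:
                   E          M          G          D
  Initial     0.5483     0.1035     0.1158     0.1963
  Change    -0.01323   -0.01323   -0.01323    0.01323
  Equil       0.5351    0.09023     0.1026     0.2095
  solve Keq expr → x = 0.004411; check Q = 7.5690e+04
Then change container volume by factor 1.5 (V_new/V_old).
Step 3:
                   E          M          G          D
  Initial     0.3567    0.06016    0.06838     0.1397
  Change     0.02168    0.02168    0.02168   -0.02168
  Equil       0.3784    0.08184    0.09006      0.118
  solve Keq expr → x = -0.007227; check Q = 7.5690e+04

Q₀ = 1.3672e+06; Q > K (proceeds reverse)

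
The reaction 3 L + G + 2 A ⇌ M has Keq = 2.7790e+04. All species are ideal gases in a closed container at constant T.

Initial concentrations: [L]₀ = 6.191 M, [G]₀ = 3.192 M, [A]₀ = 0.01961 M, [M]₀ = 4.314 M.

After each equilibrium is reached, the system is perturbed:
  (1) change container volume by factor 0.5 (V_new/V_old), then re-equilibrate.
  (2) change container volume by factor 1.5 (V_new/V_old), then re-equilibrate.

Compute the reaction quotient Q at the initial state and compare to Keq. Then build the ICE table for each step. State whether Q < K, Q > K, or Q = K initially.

Q₀ = 14.81 vs Keq = 2.7790e+04 ⇒ Q<K, forward
Step 1:
                    L           G           A           M
  init          6.191       3.192     0.01961       4.314
  Δ          -0.02873   -0.009576    -0.01915    0.009576
  eq            6.162       3.182  4.5707e-04       4.324
  solve Keq expr → x = 0.009576; check Q = 2.7790e+04
Then change container volume by factor 0.5 (V_new/V_old).
Step 2:
                    L           G           A           M
  init          12.32       6.365  9.1415e-04       8.647
  Δ         -0.001129 -3.7626e-04 -7.5252e-04  3.7626e-04
  eq            12.32       6.364  1.6163e-04       8.648
  solve Keq expr → x = 3.7626e-04; check Q = 2.7790e+04
Then change container volume by factor 1.5 (V_new/V_old).
Step 3:
                    L           G           A           M
  init          8.216       4.243  1.0775e-04       5.765
  Δ        2.8374e-04  9.4580e-05  1.8916e-04 -9.4580e-05
  eq            8.216       4.243  2.9691e-04       5.765
  solve Keq expr → x = -9.4580e-05; check Q = 2.7790e+04

Q₀ = 14.81; Q < K (proceeds forward)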